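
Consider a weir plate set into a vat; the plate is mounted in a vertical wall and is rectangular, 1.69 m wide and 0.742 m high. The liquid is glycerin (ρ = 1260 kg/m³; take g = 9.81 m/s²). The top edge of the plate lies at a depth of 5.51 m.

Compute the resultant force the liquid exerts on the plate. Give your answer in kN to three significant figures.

F ≈ 91.2 kN

γ = ρg = 1260 × 9.81 / 1000 = 12.3606 kN/m³.
The centroid lies 0.742/2 = 0.371 m below the top edge, so the centroid depth is h_c = 5.51 + 0.371 = 5.881 m.
A = 1.69 × 0.742 = 1.25398 m².
Resultant F = γ·h_c·A = 12.3606 × 5.881 × 1.25398 = 91.1552 kN.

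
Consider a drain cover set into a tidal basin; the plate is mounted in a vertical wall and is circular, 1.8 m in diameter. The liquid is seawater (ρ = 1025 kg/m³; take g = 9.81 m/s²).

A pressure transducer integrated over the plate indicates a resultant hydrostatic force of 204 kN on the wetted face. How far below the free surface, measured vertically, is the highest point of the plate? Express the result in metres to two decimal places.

γ = ρg = 1025 × 9.81 / 1000 = 10.05525 kN/m³.
A = π(0.9)² = 2.54469 m².
From F = γ·h_c·A, the centroid depth is h_c = 204/(10.05525 × 2.54469) = 7.97264 m.
The centroid is at the centre, 0.9 m below the top of the plate, so the highest point sits at h_top = 7.97264 − 0.9 = 7.07264 m below the surface.

d_top ≈ 7.07 m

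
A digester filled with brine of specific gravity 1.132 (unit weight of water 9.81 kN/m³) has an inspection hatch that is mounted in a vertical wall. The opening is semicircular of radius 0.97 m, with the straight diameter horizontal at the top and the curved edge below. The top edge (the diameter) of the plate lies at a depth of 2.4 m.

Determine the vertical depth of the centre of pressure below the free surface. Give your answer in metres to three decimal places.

h_p = 2.835 m

γ = 1.132 × 9.81 = 11.10492 kN/m³.
The centroid of a semicircle lies 4r/(3π) = 0.411681 m from the diameter, here below the top edge, so the centroid depth is h_c = 2.4 + 0.411681 = 2.81168 m.
A = πr²/2 = π × 0.97²/2 = 1.47796 m².
Resultant F = γ·h_c·A = 11.10492 × 2.81168 × 1.47796 = 46.1471 kN.
I_c = (π/8 − 8/(9π))·r⁴ = 0.109757 × 0.97⁴ = 0.0971671 m⁴.
Centre of pressure: y_p = y_c + I_c/(y_c·A) = 2.81168 + 0.0971671/(2.81168 × 1.47796) = 2.81168 + 0.0233825 = 2.83506 m along the plane.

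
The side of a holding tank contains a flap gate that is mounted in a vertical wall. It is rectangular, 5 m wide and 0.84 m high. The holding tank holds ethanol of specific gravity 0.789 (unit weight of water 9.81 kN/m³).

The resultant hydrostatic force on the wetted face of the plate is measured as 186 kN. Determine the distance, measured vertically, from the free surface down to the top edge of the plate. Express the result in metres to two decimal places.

γ = 0.789 × 9.81 = 7.74009 kN/m³.
A = 5 × 0.84 = 4.2 m².
From F = γ·h_c·A, the centroid depth is h_c = 186/(7.74009 × 4.2) = 5.7216 m.
The centroid lies 0.84/2 = 0.42 m below the top edge, so the top edge sits at h_top = 5.7216 − 0.42 = 5.3016 m below the surface.

d_top ≈ 5.30 m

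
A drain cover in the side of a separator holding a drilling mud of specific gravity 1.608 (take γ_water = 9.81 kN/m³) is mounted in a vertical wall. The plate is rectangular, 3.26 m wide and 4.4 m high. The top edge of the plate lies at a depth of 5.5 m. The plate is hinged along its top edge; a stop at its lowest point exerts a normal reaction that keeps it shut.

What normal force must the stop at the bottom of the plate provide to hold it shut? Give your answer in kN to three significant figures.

P ≈ 954 kN

γ = 1.608 × 9.81 = 15.77448 kN/m³.
The centroid lies 4.4/2 = 2.2 m below the top edge, so the centroid depth is h_c = 5.5 + 2.2 = 7.7 m.
A = 3.26 × 4.4 = 14.344 m².
Resultant F = γ·h_c·A = 15.77448 × 7.7 × 14.344 = 1742.27 kN.
I_c = b·h³/12 = 3.26 × 4.4³/12 = 23.1417 m⁴.
Centre of pressure: y_p = y_c + I_c/(y_c·A) = 7.7 + 23.1417/(7.7 × 14.344) = 7.7 + 0.209524 = 7.90952 m along the plane.
The resultant acts 2.2 + 0.209524 = 2.40952 m (along the plate) below the hinge at the top edge, so the moment about the hinge is M = F × 2.40952 = 1742.27 × 2.40952 = 4198.03 kN·m.
A normal force at the bottom, 4.4 m from the hinge, must supply this moment: P = 4198.03/4.4 = 954.098 kN.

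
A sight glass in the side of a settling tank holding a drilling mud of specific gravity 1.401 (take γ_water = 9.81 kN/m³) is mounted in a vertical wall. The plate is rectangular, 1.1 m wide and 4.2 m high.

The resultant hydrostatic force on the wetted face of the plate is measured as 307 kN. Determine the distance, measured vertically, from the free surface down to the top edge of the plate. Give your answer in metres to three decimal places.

γ = 1.401 × 9.81 = 13.74381 kN/m³.
A = 1.1 × 4.2 = 4.62 m².
From F = γ·h_c·A, the centroid depth is h_c = 307/(13.74381 × 4.62) = 4.83492 m.
The centroid lies 4.2/2 = 2.1 m below the top edge, so the top edge sits at h_top = 4.83492 − 2.1 = 2.73492 m below the surface.

d_top ≈ 2.735 m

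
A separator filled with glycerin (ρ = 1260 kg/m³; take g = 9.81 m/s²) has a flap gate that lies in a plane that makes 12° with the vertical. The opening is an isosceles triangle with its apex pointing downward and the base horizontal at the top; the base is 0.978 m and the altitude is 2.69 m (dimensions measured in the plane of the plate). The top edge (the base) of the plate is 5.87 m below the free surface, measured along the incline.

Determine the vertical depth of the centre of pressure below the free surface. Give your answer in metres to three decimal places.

γ = ρg = 1260 × 9.81 / 1000 = 12.3606 kN/m³.
The plate makes 12° with the vertical, i.e. θ = 90° − 12° = 78° to the horizontal. Measuring y along the incline from the free-surface line, vertical depth h = y·sinθ with sinθ = 0.978148.
With the apex down, the centroid sits h/3 = 2.69/3 = 0.896667 m below the base (the top edge), so y_c = 5.87 + 0.896667 = 6.76667 m and h_c = 6.76667 × 0.978148 = 6.6188 m.
A = ½ × 0.978 × 2.69 = 1.31541 m².
Resultant F = γ·h_c·A = 12.3606 × 6.6188 × 1.31541 = 107.617 kN.
I_c = b·h³/36 = 0.978 × 2.69³/36 = 0.528802 m⁴.
Centre of pressure: y_p = y_c + I_c/(y_c·A) = 6.76667 + 0.528802/(6.76667 × 1.31541) = 6.76667 + 0.0594096 = 6.82608 m along the plane.
Vertically, h_p = y_p·sinθ = 6.82608 × 0.978148 = 6.67692 m.

h_p = 6.677 m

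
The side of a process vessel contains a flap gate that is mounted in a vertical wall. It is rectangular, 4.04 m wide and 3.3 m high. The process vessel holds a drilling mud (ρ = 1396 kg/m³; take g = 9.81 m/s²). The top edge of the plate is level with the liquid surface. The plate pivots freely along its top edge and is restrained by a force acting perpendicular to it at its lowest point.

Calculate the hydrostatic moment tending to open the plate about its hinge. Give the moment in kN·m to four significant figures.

γ = ρg = 1396 × 9.81 / 1000 = 13.69476 kN/m³.
The centroid lies 3.3/2 = 1.65 m below the top edge, so the centroid depth is h_c = 1.65 m.
A = 4.04 × 3.3 = 13.332 m².
Resultant F = γ·h_c·A = 13.69476 × 1.65 × 13.332 = 301.255 kN.
I_c = b·h³/12 = 4.04 × 3.3³/12 = 12.0988 m⁴.
Centre of pressure: y_p = y_c + I_c/(y_c·A) = 1.65 + 12.0988/(1.65 × 13.332) = 1.65 + 0.55 = 2.2 m along the plane.
The resultant acts 1.65 + 0.55 = 2.2 m (along the plate) below the hinge at the top edge, so the moment about the hinge is M = F × 2.2 = 301.255 × 2.2 = 662.761 kN·m.

M ≈ 662.8 kN·m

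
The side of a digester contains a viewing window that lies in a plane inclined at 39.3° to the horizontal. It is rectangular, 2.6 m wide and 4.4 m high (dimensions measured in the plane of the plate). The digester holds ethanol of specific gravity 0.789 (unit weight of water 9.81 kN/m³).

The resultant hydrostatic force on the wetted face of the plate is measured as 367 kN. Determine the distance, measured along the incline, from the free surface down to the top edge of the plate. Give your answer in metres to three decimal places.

γ = 0.789 × 9.81 = 7.74009 kN/m³.
A = 2.6 × 4.4 = 11.44 m².
From F = γ·h_c·A, the centroid depth is h_c = 367/(7.74009 × 11.44) = 4.14471 m.
Let θ = 39.3° be the plate's angle to the horizontal; measure y along the incline from where the plane meets the free surface. Vertical depth h = y·sinθ with sinθ = 0.633381.
Along the incline, y_c = h_c/sinθ = 4.14471/0.633381 = 6.54379 m.
The centroid lies 4.4/2 = 2.2 m below the top edge, so the top edge sits at y_top = 6.54379 − 2.2 = 4.34379 m along the incline.

y_top ≈ 4.344 m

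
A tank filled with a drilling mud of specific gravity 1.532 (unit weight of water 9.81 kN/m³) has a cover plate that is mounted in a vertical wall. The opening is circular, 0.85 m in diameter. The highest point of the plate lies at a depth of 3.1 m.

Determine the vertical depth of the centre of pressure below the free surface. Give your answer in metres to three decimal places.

h_p = 3.538 m

γ = 1.532 × 9.81 = 15.02892 kN/m³.
The centroid is at the centre, 0.425 m below the top of the plate, so the centroid depth is h_c = 3.1 + 0.425 = 3.525 m.
A = π(0.425)² = 0.56745 m².
Resultant F = γ·h_c·A = 15.02892 × 3.525 × 0.56745 = 30.0618 kN.
I_c = πr⁴/4 = π × 0.425⁴/4 = 0.0256239 m⁴.
Centre of pressure: y_p = y_c + I_c/(y_c·A) = 3.525 + 0.0256239/(3.525 × 0.56745) = 3.525 + 0.0128103 = 3.53781 m along the plane.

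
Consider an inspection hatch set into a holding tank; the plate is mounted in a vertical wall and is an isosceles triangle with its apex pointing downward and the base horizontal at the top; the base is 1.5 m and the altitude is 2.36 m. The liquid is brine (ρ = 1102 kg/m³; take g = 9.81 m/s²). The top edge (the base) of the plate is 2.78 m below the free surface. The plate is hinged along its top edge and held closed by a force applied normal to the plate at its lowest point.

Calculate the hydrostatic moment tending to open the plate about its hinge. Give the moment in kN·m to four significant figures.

γ = ρg = 1102 × 9.81 / 1000 = 10.81062 kN/m³.
With the apex down, the centroid sits h/3 = 2.36/3 = 0.786667 m below the base (the top edge), so the centroid depth is h_c = 2.78 + 0.786667 = 3.56667 m.
A = ½ × 1.5 × 2.36 = 1.77 m².
Resultant F = γ·h_c·A = 10.81062 × 3.56667 × 1.77 = 68.2475 kN.
I_c = b·h³/36 = 1.5 × 2.36³/36 = 0.547677 m⁴.
Centre of pressure: y_p = y_c + I_c/(y_c·A) = 3.56667 + 0.547677/(3.56667 × 1.77) = 3.56667 + 0.0867538 = 3.65342 m along the plane.
The resultant acts 0.786667 + 0.0867538 = 0.873421 m (along the plate) below the hinge at the top edge, so the moment about the hinge is M = F × 0.873421 = 68.2475 × 0.873421 = 59.6088 kN·m.

M ≈ 59.61 kN·m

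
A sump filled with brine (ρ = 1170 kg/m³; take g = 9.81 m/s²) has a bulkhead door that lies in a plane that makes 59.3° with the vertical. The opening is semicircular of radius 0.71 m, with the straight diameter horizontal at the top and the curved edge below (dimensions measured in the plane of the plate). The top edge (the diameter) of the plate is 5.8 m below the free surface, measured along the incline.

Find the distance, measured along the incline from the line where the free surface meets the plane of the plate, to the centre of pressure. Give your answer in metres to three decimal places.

y_p = 6.107 m

γ = ρg = 1170 × 9.81 / 1000 = 11.4777 kN/m³.
The plate makes 59.3° with the vertical, i.e. θ = 90° − 59.3° = 30.7° to the horizontal. Measuring y along the incline from the free-surface line, vertical depth h = y·sinθ with sinθ = 0.510543.
The centroid of a semicircle lies 4r/(3π) = 0.301333 m from the diameter, here below the top edge, so y_c = 5.8 + 0.301333 = 6.10133 m and h_c = 6.10133 × 0.510543 = 3.11499 m.
A = πr²/2 = π × 0.71²/2 = 0.791838 m².
Resultant F = γ·h_c·A = 11.4777 × 3.11499 × 0.791838 = 28.3105 kN.
I_c = (π/8 − 8/(9π))·r⁴ = 0.109757 × 0.71⁴ = 0.0278911 m⁴.
Centre of pressure: y_p = y_c + I_c/(y_c·A) = 6.10133 + 0.0278911/(6.10133 × 0.791838) = 6.10133 + 0.00577304 = 6.1071 m along the plane.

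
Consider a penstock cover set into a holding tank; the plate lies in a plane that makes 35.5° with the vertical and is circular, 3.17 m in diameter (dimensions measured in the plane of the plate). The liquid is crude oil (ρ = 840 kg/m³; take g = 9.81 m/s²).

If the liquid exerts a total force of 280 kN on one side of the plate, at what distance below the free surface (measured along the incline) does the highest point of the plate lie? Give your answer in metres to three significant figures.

γ = ρg = 840 × 9.81 / 1000 = 8.2404 kN/m³.
A = π(1.585)² = 7.89239 m².
From F = γ·h_c·A, the centroid depth is h_c = 280/(8.2404 × 7.89239) = 4.30528 m.
The plate makes 35.5° with the vertical, i.e. θ = 90° − 35.5° = 54.5° to the horizontal. Measuring y along the incline from the free-surface line, vertical depth h = y·sinθ with sinθ = 0.814116.
Along the incline, y_c = h_c/sinθ = 4.30528/0.814116 = 5.28829 m.
The centroid is at the centre, 1.585 m below the top of the plate, so the highest point sits at y_top = 5.28829 − 1.585 = 3.70329 m along the incline.

y_top ≈ 3.70 m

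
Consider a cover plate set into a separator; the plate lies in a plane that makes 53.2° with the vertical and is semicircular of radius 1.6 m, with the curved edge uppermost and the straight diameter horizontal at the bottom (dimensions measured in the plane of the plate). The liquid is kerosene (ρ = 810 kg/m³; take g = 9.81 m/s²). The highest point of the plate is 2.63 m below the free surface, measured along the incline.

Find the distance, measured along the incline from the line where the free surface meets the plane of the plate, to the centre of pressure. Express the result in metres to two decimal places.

γ = ρg = 810 × 9.81 / 1000 = 7.9461 kN/m³.
The plate makes 53.2° with the vertical, i.e. θ = 90° − 53.2° = 36.8° to the horizontal. Measuring y along the incline from the free-surface line, vertical depth h = y·sinθ with sinθ = 0.599024.
The centroid lies 4r/(3π) = 0.679061 m above the diameter, so r − 4r/(3π) = 1.6 − 0.679061 = 0.920939 m below the topmost point, so y_c = 2.63 + 0.920939 = 3.55094 m and h_c = 3.55094 × 0.599024 = 2.1271 m.
A = πr²/2 = π × 1.6²/2 = 4.02124 m².
Resultant F = γ·h_c·A = 7.9461 × 2.1271 × 4.02124 = 67.9676 kN.
I_c = (π/8 − 8/(9π))·r⁴ = 0.109757 × 1.6⁴ = 0.719303 m⁴.
Centre of pressure: y_p = y_c + I_c/(y_c·A) = 3.55094 + 0.719303/(3.55094 × 4.02124) = 3.55094 + 0.0503742 = 3.60131 m along the plane.

y_p = 3.60 m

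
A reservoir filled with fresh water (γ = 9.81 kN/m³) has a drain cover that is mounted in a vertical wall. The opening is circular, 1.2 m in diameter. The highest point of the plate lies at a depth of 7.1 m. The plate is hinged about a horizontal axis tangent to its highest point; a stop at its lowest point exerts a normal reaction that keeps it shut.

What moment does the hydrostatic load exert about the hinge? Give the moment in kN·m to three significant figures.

γ = 9.81 kN/m³.
The centroid is at the centre, 0.6 m below the top of the plate, so the centroid depth is h_c = 7.1 + 0.6 = 7.7 m.
A = π(0.6)² = 1.13097 m².
Resultant F = γ·h_c·A = 9.81 × 7.7 × 1.13097 = 85.4301 kN.
I_c = πr⁴/4 = π × 0.6⁴/4 = 0.101788 m⁴.
Centre of pressure: y_p = y_c + I_c/(y_c·A) = 7.7 + 0.101788/(7.7 × 1.13097) = 7.7 + 0.0116884 = 7.71169 m along the plane.
The resultant acts 0.6 + 0.0116884 = 0.611688 m (along the plate) below the hinge at the top edge, so the moment about the hinge is M = F × 0.611688 = 85.4301 × 0.611688 = 52.2566 kN·m.

M ≈ 52.3 kN·m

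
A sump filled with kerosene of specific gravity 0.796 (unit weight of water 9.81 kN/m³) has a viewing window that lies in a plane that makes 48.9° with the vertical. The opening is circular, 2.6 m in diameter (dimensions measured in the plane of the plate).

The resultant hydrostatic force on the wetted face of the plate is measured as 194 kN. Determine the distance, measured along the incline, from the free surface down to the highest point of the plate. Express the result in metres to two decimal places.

γ = 0.796 × 9.81 = 7.80876 kN/m³.
A = π(1.3)² = 5.30929 m².
From F = γ·h_c·A, the centroid depth is h_c = 194/(7.80876 × 5.30929) = 4.67932 m.
The plate makes 48.9° with the vertical, i.e. θ = 90° − 48.9° = 41.1° to the horizontal. Measuring y along the incline from the free-surface line, vertical depth h = y·sinθ with sinθ = 0.657375.
Along the incline, y_c = h_c/sinθ = 4.67932/0.657375 = 7.11819 m.
The centroid is at the centre, 1.3 m below the top of the plate, so the highest point sits at y_top = 7.11819 − 1.3 = 5.81819 m along the incline.

y_top ≈ 5.82 m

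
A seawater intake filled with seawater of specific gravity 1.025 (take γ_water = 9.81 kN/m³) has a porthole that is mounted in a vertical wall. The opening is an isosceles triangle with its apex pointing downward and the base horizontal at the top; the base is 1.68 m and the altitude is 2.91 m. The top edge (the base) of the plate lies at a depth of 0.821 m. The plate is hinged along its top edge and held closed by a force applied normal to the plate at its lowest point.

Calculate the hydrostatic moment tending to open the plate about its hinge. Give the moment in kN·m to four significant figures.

M ≈ 54.26 kN·m

γ = 1.025 × 9.81 = 10.05525 kN/m³.
With the apex down, the centroid sits h/3 = 2.91/3 = 0.97 m below the base (the top edge), so the centroid depth is h_c = 0.821 + 0.97 = 1.791 m.
A = ½ × 1.68 × 2.91 = 2.4444 m².
Resultant F = γ·h_c·A = 10.05525 × 1.791 × 2.4444 = 44.0211 kN.
I_c = b·h³/36 = 1.68 × 2.91³/36 = 1.14997 m⁴.
Centre of pressure: y_p = y_c + I_c/(y_c·A) = 1.791 + 1.14997/(1.791 × 2.4444) = 1.791 + 0.262675 = 2.05368 m along the plane.
The resultant acts 0.97 + 0.262675 = 1.23267 m (along the plate) below the hinge at the top edge, so the moment about the hinge is M = F × 1.23267 = 44.0211 × 1.23267 = 54.2635 kN·m.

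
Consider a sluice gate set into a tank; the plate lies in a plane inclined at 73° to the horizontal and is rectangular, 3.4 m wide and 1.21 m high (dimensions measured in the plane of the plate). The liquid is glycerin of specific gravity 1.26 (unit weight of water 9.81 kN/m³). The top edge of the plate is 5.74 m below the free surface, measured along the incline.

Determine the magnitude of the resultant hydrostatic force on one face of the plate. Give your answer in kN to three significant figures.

F ≈ 309 kN

γ = 1.26 × 9.81 = 12.3606 kN/m³.
Let θ = 73° be the plate's angle to the horizontal; measure y along the incline from where the plane meets the free surface. Vertical depth h = y·sinθ with sinθ = 0.956305.
The centroid lies 1.21/2 = 0.605 m below the top edge, so y_c = 5.74 + 0.605 = 6.345 m and h_c = 6.345 × 0.956305 = 6.06776 m.
A = 3.4 × 1.21 = 4.114 m².
Resultant F = γ·h_c·A = 12.3606 × 6.06776 × 4.114 = 308.555 kN.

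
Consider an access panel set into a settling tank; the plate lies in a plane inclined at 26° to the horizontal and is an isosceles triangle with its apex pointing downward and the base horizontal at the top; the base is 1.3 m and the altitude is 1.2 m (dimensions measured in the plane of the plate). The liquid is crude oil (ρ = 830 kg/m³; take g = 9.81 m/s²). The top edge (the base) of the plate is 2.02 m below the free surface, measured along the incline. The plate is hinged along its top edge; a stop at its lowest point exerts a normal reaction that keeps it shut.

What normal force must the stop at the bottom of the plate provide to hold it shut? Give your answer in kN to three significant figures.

γ = ρg = 830 × 9.81 / 1000 = 8.1423 kN/m³.
Let θ = 26° be the plate's angle to the horizontal; measure y along the incline from where the plane meets the free surface. Vertical depth h = y·sinθ with sinθ = 0.438371.
With the apex down, the centroid sits h/3 = 1.2/3 = 0.4 m below the base (the top edge), so y_c = 2.02 + 0.4 = 2.42 m and h_c = 2.42 × 0.438371 = 1.06086 m.
A = ½ × 1.3 × 1.2 = 0.78 m².
Resultant F = γ·h_c·A = 8.1423 × 1.06086 × 0.78 = 6.73752 kN.
I_c = b·h³/36 = 1.3 × 1.2³/36 = 0.0624 m⁴.
Centre of pressure: y_p = y_c + I_c/(y_c·A) = 2.42 + 0.0624/(2.42 × 0.78) = 2.42 + 0.0330579 = 2.45306 m along the plane.
The resultant acts 0.4 + 0.0330579 = 0.433058 m (along the plate) below the hinge at the top edge, so the moment about the hinge is M = F × 0.433058 = 6.73752 × 0.433058 = 2.91774 kN·m.
A normal force at the bottom, 1.2 m from the hinge, must supply this moment: P = 2.91774/1.2 = 2.43145 kN.

P ≈ 2.43 kN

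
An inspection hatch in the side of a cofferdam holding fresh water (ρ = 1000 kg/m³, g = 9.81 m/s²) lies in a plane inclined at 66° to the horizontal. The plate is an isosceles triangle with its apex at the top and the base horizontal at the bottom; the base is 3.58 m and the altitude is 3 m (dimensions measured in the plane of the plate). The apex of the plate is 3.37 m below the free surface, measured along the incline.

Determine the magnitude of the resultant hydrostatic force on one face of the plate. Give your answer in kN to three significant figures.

γ = ρg = 1000 × 9.81 = 9810 N/m³ = 9.81 kN/m³.
Let θ = 66° be the plate's angle to the horizontal; measure y along the incline from where the plane meets the free surface. Vertical depth h = y·sinθ with sinθ = 0.913545.
With the apex up, the centroid sits 2h/3 = 2 × 3/3 = 2 m below the apex, so y_c = 3.37 + 2 = 5.37 m and h_c = 5.37 × 0.913545 = 4.90574 m.
A = ½ × 3.58 × 3 = 5.37 m².
Resultant F = γ·h_c·A = 9.81 × 4.90574 × 5.37 = 258.433 kN.

F ≈ 258 kN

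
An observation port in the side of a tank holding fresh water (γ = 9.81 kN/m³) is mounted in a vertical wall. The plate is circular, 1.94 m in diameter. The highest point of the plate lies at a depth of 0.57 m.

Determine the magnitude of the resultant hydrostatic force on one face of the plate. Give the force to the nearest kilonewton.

γ = 9.81 kN/m³.
The centroid is at the centre, 0.97 m below the top of the plate, so the centroid depth is h_c = 0.57 + 0.97 = 1.54 m.
A = π(0.97)² = 2.95592 m².
Resultant F = γ·h_c·A = 9.81 × 1.54 × 2.95592 = 44.6563 kN.

F ≈ 45 kN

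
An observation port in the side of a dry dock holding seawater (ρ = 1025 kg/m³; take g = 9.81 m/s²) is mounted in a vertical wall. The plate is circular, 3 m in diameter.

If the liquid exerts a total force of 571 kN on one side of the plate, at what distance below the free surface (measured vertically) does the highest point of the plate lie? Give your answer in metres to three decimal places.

γ = ρg = 1025 × 9.81 / 1000 = 10.05525 kN/m³.
A = π(1.5)² = 7.06858 m².
From F = γ·h_c·A, the centroid depth is h_c = 571/(10.05525 × 7.06858) = 8.03362 m.
The centroid is at the centre, 1.5 m below the top of the plate, so the highest point sits at h_top = 8.03362 − 1.5 = 6.53362 m below the surface.

d_top ≈ 6.534 m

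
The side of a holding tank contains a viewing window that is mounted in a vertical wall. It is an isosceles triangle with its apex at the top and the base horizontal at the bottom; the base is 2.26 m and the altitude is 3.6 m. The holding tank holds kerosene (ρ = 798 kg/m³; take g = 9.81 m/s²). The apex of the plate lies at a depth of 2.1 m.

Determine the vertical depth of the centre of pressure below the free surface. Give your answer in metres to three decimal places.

γ = ρg = 798 × 9.81 / 1000 = 7.82838 kN/m³.
With the apex up, the centroid sits 2h/3 = 2 × 3.6/3 = 2.4 m below the apex, so the centroid depth is h_c = 2.1 + 2.4 = 4.5 m.
A = ½ × 2.26 × 3.6 = 4.068 m².
Resultant F = γ·h_c·A = 7.82838 × 4.5 × 4.068 = 143.306 kN.
I_c = b·h³/36 = 2.26 × 3.6³/36 = 2.92896 m⁴.
Centre of pressure: y_p = y_c + I_c/(y_c·A) = 4.5 + 2.92896/(4.5 × 4.068) = 4.5 + 0.16 = 4.66 m along the plane.

h_p = 4.660 m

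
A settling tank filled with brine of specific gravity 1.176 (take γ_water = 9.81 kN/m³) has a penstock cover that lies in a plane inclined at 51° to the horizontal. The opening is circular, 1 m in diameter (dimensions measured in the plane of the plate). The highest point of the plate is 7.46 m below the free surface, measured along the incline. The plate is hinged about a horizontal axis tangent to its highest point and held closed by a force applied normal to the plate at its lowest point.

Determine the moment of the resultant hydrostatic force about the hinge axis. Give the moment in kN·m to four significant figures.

γ = 1.176 × 9.81 = 11.53656 kN/m³.
Let θ = 51° be the plate's angle to the horizontal; measure y along the incline from where the plane meets the free surface. Vertical depth h = y·sinθ with sinθ = 0.777146.
The centroid is at the centre, 0.5 m below the top of the plate, so y_c = 7.46 + 0.5 = 7.96 m and h_c = 7.96 × 0.777146 = 6.18608 m.
A = π(0.5)² = 0.785398 m².
Resultant F = γ·h_c·A = 11.53656 × 6.18608 × 0.785398 = 56.0508 kN.
I_c = πr⁴/4 = π × 0.5⁴/4 = 0.0490874 m⁴.
Centre of pressure: y_p = y_c + I_c/(y_c·A) = 7.96 + 0.0490874/(7.96 × 0.785398) = 7.96 + 0.00785176 = 7.96785 m along the plane.
The resultant acts 0.5 + 0.00785176 = 0.507852 m (along the plate) below the hinge at the top edge, so the moment about the hinge is M = F × 0.507852 = 56.0508 × 0.507852 = 28.4655 kN·m.

M ≈ 28.47 kN·m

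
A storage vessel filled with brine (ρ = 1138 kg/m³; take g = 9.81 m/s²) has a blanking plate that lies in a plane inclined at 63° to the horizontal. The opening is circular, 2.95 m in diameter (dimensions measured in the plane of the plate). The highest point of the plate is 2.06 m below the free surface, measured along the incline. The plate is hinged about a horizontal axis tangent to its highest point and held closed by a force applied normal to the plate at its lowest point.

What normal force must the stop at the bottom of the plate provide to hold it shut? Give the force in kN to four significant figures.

γ = ρg = 1138 × 9.81 / 1000 = 11.16378 kN/m³.
Let θ = 63° be the plate's angle to the horizontal; measure y along the incline from where the plane meets the free surface. Vertical depth h = y·sinθ with sinθ = 0.891007.
The centroid is at the centre, 1.475 m below the top of the plate, so y_c = 2.06 + 1.475 = 3.535 m and h_c = 3.535 × 0.891007 = 3.14971 m.
A = π(1.475)² = 6.83493 m².
Resultant F = γ·h_c·A = 11.16378 × 3.14971 × 6.83493 = 240.334 kN.
I_c = πr⁴/4 = π × 1.475⁴/4 = 3.71756 m⁴.
Centre of pressure: y_p = y_c + I_c/(y_c·A) = 3.535 + 3.71756/(3.535 × 6.83493) = 3.535 + 0.153863 = 3.68886 m along the plane.
The resultant acts 1.475 + 0.153863 = 1.62886 m (along the plate) below the hinge at the top edge, so the moment about the hinge is M = F × 1.62886 = 240.334 × 1.62886 = 391.47 kN·m.
A normal force at the bottom, 2.95 m from the hinge, must supply this moment: P = 391.47/2.95 = 132.702 kN.

P ≈ 132.7 kN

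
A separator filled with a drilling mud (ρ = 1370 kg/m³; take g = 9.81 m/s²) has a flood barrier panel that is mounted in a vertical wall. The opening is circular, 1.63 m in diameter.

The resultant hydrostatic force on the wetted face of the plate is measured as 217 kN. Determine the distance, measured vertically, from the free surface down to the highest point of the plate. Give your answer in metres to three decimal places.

γ = ρg = 1370 × 9.81 / 1000 = 13.4397 kN/m³.
A = π(0.815)² = 2.08672 m².
From F = γ·h_c·A, the centroid depth is h_c = 217/(13.4397 × 2.08672) = 7.73759 m.
The centroid is at the centre, 0.815 m below the top of the plate, so the highest point sits at h_top = 7.73759 − 0.815 = 6.92259 m below the surface.

d_top ≈ 6.923 m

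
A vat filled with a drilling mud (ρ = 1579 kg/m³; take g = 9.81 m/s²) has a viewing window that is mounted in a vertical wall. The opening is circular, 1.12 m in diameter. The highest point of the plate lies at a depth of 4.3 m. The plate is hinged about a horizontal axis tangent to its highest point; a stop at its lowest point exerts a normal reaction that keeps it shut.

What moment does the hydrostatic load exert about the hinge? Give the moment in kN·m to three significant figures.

γ = ρg = 1579 × 9.81 / 1000 = 15.48999 kN/m³.
The centroid is at the centre, 0.56 m below the top of the plate, so the centroid depth is h_c = 4.3 + 0.56 = 4.86 m.
A = π(0.56)² = 0.985203 m².
Resultant F = γ·h_c·A = 15.48999 × 4.86 × 0.985203 = 74.1674 kN.
I_c = πr⁴/4 = π × 0.56⁴/4 = 0.07724 m⁴.
Centre of pressure: y_p = y_c + I_c/(y_c·A) = 4.86 + 0.07724/(4.86 × 0.985203) = 4.86 + 0.0161317 = 4.87613 m along the plane.
The resultant acts 0.56 + 0.0161317 = 0.576132 m (along the plate) below the hinge at the top edge, so the moment about the hinge is M = F × 0.576132 = 74.1674 × 0.576132 = 42.7302 kN·m.

M ≈ 42.7 kN·m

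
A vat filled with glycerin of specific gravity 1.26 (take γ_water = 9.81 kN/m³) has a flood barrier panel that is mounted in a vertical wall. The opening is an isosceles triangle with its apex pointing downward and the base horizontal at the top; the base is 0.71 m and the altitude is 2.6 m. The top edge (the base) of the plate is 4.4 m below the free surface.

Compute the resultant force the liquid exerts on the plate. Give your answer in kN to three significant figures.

F ≈ 60.1 kN

γ = 1.26 × 9.81 = 12.3606 kN/m³.
With the apex down, the centroid sits h/3 = 2.6/3 = 0.866667 m below the base (the top edge), so the centroid depth is h_c = 4.4 + 0.866667 = 5.26667 m.
A = ½ × 0.71 × 2.6 = 0.923 m².
Resultant F = γ·h_c·A = 12.3606 × 5.26667 × 0.923 = 60.0866 kN.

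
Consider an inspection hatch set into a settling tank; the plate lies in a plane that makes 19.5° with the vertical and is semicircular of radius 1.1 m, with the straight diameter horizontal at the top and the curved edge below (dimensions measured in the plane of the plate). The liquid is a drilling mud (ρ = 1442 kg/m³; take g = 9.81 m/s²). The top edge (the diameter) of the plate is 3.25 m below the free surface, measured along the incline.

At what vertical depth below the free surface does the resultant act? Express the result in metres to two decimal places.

γ = ρg = 1442 × 9.81 / 1000 = 14.14602 kN/m³.
The plate makes 19.5° with the vertical, i.e. θ = 90° − 19.5° = 70.5° to the horizontal. Measuring y along the incline from the free-surface line, vertical depth h = y·sinθ with sinθ = 0.942641.
The centroid of a semicircle lies 4r/(3π) = 0.466854 m from the diameter, here below the top edge, so y_c = 3.25 + 0.466854 = 3.71685 m and h_c = 3.71685 × 0.942641 = 3.50366 m.
A = πr²/2 = π × 1.1²/2 = 1.90066 m².
Resultant F = γ·h_c·A = 14.14602 × 3.50366 × 1.90066 = 94.2021 kN.
I_c = (π/8 − 8/(9π))·r⁴ = 0.109757 × 1.1⁴ = 0.160695 m⁴.
Centre of pressure: y_p = y_c + I_c/(y_c·A) = 3.71685 + 0.160695/(3.71685 × 1.90066) = 3.71685 + 0.0227469 = 3.7396 m along the plane.
Vertically, h_p = y_p·sinθ = 3.7396 × 0.942641 = 3.5251 m.

h_p = 3.53 m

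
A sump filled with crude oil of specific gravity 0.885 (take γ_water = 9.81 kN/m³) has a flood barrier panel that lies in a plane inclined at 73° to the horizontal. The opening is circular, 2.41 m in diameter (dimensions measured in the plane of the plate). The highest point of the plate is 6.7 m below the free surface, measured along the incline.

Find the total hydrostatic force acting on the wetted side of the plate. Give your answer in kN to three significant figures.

γ = 0.885 × 9.81 = 8.68185 kN/m³.
Let θ = 73° be the plate's angle to the horizontal; measure y along the incline from where the plane meets the free surface. Vertical depth h = y·sinθ with sinθ = 0.956305.
The centroid is at the centre, 1.205 m below the top of the plate, so y_c = 6.7 + 1.205 = 7.905 m and h_c = 7.905 × 0.956305 = 7.55959 m.
A = π(1.205)² = 4.56167 m².
Resultant F = γ·h_c·A = 8.68185 × 7.55959 × 4.56167 = 299.388 kN.

F ≈ 299 kN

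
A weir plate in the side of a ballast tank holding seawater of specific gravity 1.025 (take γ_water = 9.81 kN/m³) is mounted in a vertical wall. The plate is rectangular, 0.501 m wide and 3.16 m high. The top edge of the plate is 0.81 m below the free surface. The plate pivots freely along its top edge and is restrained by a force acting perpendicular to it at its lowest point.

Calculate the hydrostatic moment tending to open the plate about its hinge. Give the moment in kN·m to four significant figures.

M ≈ 73.36 kN·m

γ = 1.025 × 9.81 = 10.05525 kN/m³.
The centroid lies 3.16/2 = 1.58 m below the top edge, so the centroid depth is h_c = 0.81 + 1.58 = 2.39 m.
A = 0.501 × 3.16 = 1.58316 m².
Resultant F = γ·h_c·A = 10.05525 × 2.39 × 1.58316 = 38.0466 kN.
I_c = b·h³/12 = 0.501 × 3.16³/12 = 1.3174 m⁴.
Centre of pressure: y_p = y_c + I_c/(y_c·A) = 2.39 + 1.3174/(2.39 × 1.58316) = 2.39 + 0.348173 = 2.73817 m along the plane.
The resultant acts 1.58 + 0.348173 = 1.92817 m (along the plate) below the hinge at the top edge, so the moment about the hinge is M = F × 1.92817 = 38.0466 × 1.92817 = 73.3603 kN·m.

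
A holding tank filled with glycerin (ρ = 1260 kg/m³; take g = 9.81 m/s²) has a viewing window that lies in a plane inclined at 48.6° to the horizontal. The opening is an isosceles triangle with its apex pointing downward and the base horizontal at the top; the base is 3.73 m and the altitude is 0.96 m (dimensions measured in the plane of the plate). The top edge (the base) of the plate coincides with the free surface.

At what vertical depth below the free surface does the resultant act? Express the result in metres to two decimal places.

γ = ρg = 1260 × 9.81 / 1000 = 12.3606 kN/m³.
Let θ = 48.6° be the plate's angle to the horizontal; measure y along the incline from where the plane meets the free surface. Vertical depth h = y·sinθ with sinθ = 0.750111.
With the apex down, the centroid sits h/3 = 0.96/3 = 0.32 m below the base (the top edge), so y_c = 0.32 m and h_c = 0.32 × 0.750111 = 0.240036 m.
A = ½ × 3.73 × 0.96 = 1.7904 m².
Resultant F = γ·h_c·A = 12.3606 × 0.240036 × 1.7904 = 5.3121 kN.
I_c = b·h³/36 = 3.73 × 0.96³/36 = 0.0916685 m⁴.
Centre of pressure: y_p = y_c + I_c/(y_c·A) = 0.32 + 0.0916685/(0.32 × 1.7904) = 0.32 + 0.16 = 0.48 m along the plane.
Vertically, h_p = y_p·sinθ = 0.48 × 0.750111 = 0.360053 m.

h_p = 0.36 m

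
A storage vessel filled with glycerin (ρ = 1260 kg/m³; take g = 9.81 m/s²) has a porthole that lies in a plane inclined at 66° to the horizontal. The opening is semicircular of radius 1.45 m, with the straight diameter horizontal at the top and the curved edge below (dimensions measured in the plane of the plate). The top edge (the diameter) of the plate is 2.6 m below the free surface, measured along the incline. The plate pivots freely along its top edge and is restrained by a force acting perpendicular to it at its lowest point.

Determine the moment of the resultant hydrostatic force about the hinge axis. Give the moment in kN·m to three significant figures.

γ = ρg = 1260 × 9.81 / 1000 = 12.3606 kN/m³.
Let θ = 66° be the plate's angle to the horizontal; measure y along the incline from where the plane meets the free surface. Vertical depth h = y·sinθ with sinθ = 0.913545.
The centroid of a semicircle lies 4r/(3π) = 0.615399 m from the diameter, here below the top edge, so y_c = 2.6 + 0.615399 = 3.2154 m and h_c = 3.2154 × 0.913545 = 2.93741 m.
A = πr²/2 = π × 1.45²/2 = 3.3026 m².
Resultant F = γ·h_c·A = 12.3606 × 2.93741 × 3.3026 = 119.911 kN.
I_c = (π/8 − 8/(9π))·r⁴ = 0.109757 × 1.45⁴ = 0.485182 m⁴.
Centre of pressure: y_p = y_c + I_c/(y_c·A) = 3.2154 + 0.485182/(3.2154 × 3.3026) = 3.2154 + 0.0456892 = 3.26109 m along the plane.
The resultant acts 0.615399 + 0.0456892 = 0.661088 m (along the plate) below the hinge at the top edge, so the moment about the hinge is M = F × 0.661088 = 119.911 × 0.661088 = 79.2717 kN·m.

M ≈ 79.3 kN·m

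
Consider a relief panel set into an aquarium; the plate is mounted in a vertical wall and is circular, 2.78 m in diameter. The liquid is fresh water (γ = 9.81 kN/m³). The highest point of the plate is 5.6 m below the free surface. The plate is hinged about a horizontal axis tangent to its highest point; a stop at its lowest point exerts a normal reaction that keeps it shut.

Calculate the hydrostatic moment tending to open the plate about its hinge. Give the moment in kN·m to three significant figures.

M ≈ 607 kN·m

γ = 9.81 kN/m³.
The centroid is at the centre, 1.39 m below the top of the plate, so the centroid depth is h_c = 5.6 + 1.39 = 6.99 m.
A = π(1.39)² = 6.06987 m².
Resultant F = γ·h_c·A = 9.81 × 6.99 × 6.06987 = 416.223 kN.
I_c = πr⁴/4 = π × 1.39⁴/4 = 2.9319 m⁴.
Centre of pressure: y_p = y_c + I_c/(y_c·A) = 6.99 + 2.9319/(6.99 × 6.06987) = 6.99 + 0.0691023 = 7.0591 m along the plane.
The resultant acts 1.39 + 0.0691023 = 1.4591 m (along the plate) below the hinge at the top edge, so the moment about the hinge is M = F × 1.4591 = 416.223 × 1.4591 = 607.311 kN·m.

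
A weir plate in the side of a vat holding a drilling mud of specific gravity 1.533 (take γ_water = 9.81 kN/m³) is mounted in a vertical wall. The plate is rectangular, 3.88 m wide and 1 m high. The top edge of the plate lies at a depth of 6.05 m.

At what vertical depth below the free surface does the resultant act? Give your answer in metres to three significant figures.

γ = 1.533 × 9.81 = 15.03873 kN/m³.
The centroid lies 1/2 = 0.5 m below the top edge, so the centroid depth is h_c = 6.05 + 0.5 = 6.55 m.
A = 3.88 × 1 = 3.88 m².
Resultant F = γ·h_c·A = 15.03873 × 6.55 × 3.88 = 382.194 kN.
I_c = b·h³/12 = 3.88 × 1³/12 = 0.323333 m⁴.
Centre of pressure: y_p = y_c + I_c/(y_c·A) = 6.55 + 0.323333/(6.55 × 3.88) = 6.55 + 0.0127226 = 6.56272 m along the plane.

h_p = 6.56 m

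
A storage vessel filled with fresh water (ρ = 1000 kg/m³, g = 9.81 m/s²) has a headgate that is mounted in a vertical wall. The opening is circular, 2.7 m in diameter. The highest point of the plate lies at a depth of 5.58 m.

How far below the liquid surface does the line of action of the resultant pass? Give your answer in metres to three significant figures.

h_p = 7.00 m

γ = ρg = 1000 × 9.81 = 9810 N/m³ = 9.81 kN/m³.
The centroid is at the centre, 1.35 m below the top of the plate, so the centroid depth is h_c = 5.58 + 1.35 = 6.93 m.
A = π(1.35)² = 5.72555 m².
Resultant F = γ·h_c·A = 9.81 × 6.93 × 5.72555 = 389.242 kN.
I_c = πr⁴/4 = π × 1.35⁴/4 = 2.6087 m⁴.
Centre of pressure: y_p = y_c + I_c/(y_c·A) = 6.93 + 2.6087/(6.93 × 5.72555) = 6.93 + 0.0657467 = 6.99575 m along the plane.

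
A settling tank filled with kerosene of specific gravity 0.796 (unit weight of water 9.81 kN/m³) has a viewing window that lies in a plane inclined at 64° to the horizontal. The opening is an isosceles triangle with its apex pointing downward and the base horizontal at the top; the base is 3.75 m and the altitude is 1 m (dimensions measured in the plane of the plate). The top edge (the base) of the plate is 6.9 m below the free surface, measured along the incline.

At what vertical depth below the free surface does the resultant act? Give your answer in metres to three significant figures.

γ = 0.796 × 9.81 = 7.80876 kN/m³.
Let θ = 64° be the plate's angle to the horizontal; measure y along the incline from where the plane meets the free surface. Vertical depth h = y·sinθ with sinθ = 0.898794.
With the apex down, the centroid sits h/3 = 1/3 = 0.333333 m below the base (the top edge), so y_c = 6.9 + 0.333333 = 7.23333 m and h_c = 7.23333 × 0.898794 = 6.50127 m.
A = ½ × 3.75 × 1 = 1.875 m².
Resultant F = γ·h_c·A = 7.80876 × 6.50127 × 1.875 = 95.1879 kN.
I_c = b·h³/36 = 3.75 × 1³/36 = 0.104167 m⁴.
Centre of pressure: y_p = y_c + I_c/(y_c·A) = 7.23333 + 0.104167/(7.23333 × 1.875) = 7.23333 + 0.00768052 = 7.24101 m along the plane.
Vertically, h_p = y_p·sinθ = 7.24101 × 0.898794 = 6.50818 m.

h_p = 6.51 m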